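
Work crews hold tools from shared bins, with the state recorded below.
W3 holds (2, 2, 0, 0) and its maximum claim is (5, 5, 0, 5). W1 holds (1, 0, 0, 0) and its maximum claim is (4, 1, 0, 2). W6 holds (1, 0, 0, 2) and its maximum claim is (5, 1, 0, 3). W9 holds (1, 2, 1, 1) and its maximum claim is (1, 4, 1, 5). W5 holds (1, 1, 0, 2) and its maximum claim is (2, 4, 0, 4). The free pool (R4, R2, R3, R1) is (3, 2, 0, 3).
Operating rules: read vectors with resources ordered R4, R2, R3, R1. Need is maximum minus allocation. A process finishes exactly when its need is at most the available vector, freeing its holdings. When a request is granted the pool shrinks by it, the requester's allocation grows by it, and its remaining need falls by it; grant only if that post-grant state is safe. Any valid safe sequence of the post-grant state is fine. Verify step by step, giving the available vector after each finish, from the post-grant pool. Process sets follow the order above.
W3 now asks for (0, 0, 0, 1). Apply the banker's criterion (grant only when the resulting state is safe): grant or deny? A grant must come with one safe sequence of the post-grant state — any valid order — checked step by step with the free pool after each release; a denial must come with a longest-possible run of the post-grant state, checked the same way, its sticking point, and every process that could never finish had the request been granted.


GRANT: granting preserves safety; a valid post-grant sequence is W1, W6, W9, W3, W5.
Key observation: post-grant, (3, 2, 0, 2) remains, and an order beginning with W1 completes everyone.
Check on the post-grant state, step by step:
  pool = (3, 2, 0, 2)
  W1: need (3, 1, 0, 2) fits (3, 2, 0, 2); releases (1, 0, 0, 0), pool now (4, 2, 0, 2)
  W6: need (4, 1, 0, 1) fits (4, 2, 0, 2); releases (1, 0, 0, 2), pool now (5, 2, 0, 4)
  W9: need (0, 2, 0, 4) fits (5, 2, 0, 4); releases (1, 2, 1, 1), pool now (6, 4, 1, 5)
  W3: need (3, 3, 0, 4) fits (6, 4, 1, 5); releases (2, 2, 0, 1), pool now (8, 6, 1, 6)
  W5: need (1, 3, 0, 2) fits (8, 6, 1, 6); releases (1, 1, 0, 2), pool now (9, 7, 1, 8)


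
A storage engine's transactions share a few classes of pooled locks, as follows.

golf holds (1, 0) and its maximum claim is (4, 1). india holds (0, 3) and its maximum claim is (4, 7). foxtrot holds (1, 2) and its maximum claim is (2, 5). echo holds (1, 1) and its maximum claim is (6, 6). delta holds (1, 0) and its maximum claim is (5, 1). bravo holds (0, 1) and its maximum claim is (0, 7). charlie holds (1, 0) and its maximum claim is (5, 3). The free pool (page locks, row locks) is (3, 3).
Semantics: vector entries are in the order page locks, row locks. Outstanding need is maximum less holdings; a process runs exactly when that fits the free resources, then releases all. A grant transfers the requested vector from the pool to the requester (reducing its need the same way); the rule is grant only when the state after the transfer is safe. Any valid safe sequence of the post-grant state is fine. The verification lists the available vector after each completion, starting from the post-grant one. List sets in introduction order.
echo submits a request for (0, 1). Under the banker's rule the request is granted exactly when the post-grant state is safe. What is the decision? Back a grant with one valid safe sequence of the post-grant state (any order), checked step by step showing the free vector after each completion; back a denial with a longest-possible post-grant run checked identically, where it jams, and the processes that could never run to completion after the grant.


DENY — the pretend-granted state is unsafe.
Key observation: the pool after golf, delta is (5, 2); every surviving request exceeds it in row locks, so progress ends there.
After a pretend grant, a maximal execution: golf, delta — then nothing else fits. Verifying each step:
  pool = (3, 2)
  run golf (needs (3, 1), free (3, 2)); after release of (1, 0) the pool is (4, 2)
  run delta (needs (4, 1), free (4, 2)); after release of (1, 0) the pool is (5, 2)
  india still needs (4, 4) but only (5, 2) is free — short on row locks
  foxtrot still needs (1, 3) but only (5, 2) is free — short on row locks
  echo still needs (5, 4) but only (5, 2) is free — short on row locks
  bravo still needs (0, 6) but only (5, 2) is free — short on row locks
  charlie still needs (4, 3) but only (5, 2) is free — short on row locks
Post-grant, the permanently blocked set is india, foxtrot, echo, bravo and charlie.


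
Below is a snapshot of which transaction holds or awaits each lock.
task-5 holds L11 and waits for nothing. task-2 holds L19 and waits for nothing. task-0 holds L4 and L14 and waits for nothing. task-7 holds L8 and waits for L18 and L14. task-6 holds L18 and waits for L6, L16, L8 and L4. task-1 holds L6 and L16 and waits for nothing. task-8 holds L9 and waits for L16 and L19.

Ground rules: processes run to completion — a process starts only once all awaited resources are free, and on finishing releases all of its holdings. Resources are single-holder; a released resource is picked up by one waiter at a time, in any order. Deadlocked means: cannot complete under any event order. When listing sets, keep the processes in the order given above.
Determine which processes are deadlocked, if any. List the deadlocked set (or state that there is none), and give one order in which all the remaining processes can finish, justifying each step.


Deadlocked: task-7 and task-6.
Key observation: the knot is the closed ring of waits task-7 -> task-6 -> task-7; no other process is dragged down with it.
The rest can finish in the order task-2, task-1, task-8, task-5, task-0.
Step-by-step check:
  task-2: no waits; runs immediately, freeing L19
  task-1: no waits; runs immediately, freeing L6 and L16
  task-8 waits on L16 and L19 — all released -> runs and releases L9
  task-5: no waits; runs immediately, freeing L11
  task-0: no waits; runs immediately, freeing L4 and L14


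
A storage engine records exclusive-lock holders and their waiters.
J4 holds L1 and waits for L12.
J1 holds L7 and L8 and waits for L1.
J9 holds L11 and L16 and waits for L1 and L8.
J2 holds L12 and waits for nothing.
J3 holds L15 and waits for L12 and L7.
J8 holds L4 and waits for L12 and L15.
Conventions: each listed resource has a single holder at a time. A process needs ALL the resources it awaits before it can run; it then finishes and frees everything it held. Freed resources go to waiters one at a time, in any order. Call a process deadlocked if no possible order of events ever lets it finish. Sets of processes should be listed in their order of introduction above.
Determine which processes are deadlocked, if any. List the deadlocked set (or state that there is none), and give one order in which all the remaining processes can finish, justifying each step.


The deadlocked set is empty.
Key observation: the wait graph is acyclic; completion cascades from the unblocked processes through everyone else.
The rest can finish in the order J2, J4, J1, J3, J9, J8.
Check, step by step:
  J2 waits on nothing -> runs at once and releases L12
  J4: everything it awaited (L12) is free; runs, freeing L1
  J1: everything it awaited (L1) is free; runs, freeing L7 and L8
  J3: everything it awaited (L12 and L7) is free; runs, freeing L15
  J9: everything it awaited (L1 and L8) is free; runs, freeing L11 and L16
  J8: everything it awaited (L12 and L15) is free; runs, freeing L4


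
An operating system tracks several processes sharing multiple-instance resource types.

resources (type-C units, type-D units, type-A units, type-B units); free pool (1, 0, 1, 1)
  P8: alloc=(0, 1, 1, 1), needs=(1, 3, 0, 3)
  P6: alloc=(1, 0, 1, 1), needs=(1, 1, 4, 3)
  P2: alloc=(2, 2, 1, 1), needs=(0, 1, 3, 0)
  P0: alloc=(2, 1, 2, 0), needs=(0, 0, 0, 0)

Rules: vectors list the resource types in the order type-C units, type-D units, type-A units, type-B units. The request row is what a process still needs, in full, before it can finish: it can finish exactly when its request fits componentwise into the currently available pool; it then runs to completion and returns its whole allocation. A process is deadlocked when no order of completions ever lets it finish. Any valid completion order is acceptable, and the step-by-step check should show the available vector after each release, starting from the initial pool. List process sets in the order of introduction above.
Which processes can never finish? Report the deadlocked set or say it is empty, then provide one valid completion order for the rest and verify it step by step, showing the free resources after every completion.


The deadlocked set is P8 and P6.
Key observation: the wall is type-B units: completing P0, P2 brings the pool only to (5, 3, 4, 2), and all the rest need more.
One completion order for the rest: P0, P2. Check, step by step:
  pool = (1, 0, 1, 1)
  P0 needs (0, 0, 0, 0) <= (1, 0, 1, 1) -> finishes; pool += (2, 1, 2, 0) = (3, 1, 3, 1)
  P2 needs (0, 1, 3, 0) <= (3, 1, 3, 1) -> finishes; pool += (2, 2, 1, 1) = (5, 3, 4, 2)
None of the blocked processes ever fits:
  blocked: P8 wants (1, 3, 0, 3), pool (5, 3, 4, 2) — not enough type-B units
  blocked: P6 wants (1, 1, 4, 3), pool (5, 3, 4, 2) — not enough type-B units


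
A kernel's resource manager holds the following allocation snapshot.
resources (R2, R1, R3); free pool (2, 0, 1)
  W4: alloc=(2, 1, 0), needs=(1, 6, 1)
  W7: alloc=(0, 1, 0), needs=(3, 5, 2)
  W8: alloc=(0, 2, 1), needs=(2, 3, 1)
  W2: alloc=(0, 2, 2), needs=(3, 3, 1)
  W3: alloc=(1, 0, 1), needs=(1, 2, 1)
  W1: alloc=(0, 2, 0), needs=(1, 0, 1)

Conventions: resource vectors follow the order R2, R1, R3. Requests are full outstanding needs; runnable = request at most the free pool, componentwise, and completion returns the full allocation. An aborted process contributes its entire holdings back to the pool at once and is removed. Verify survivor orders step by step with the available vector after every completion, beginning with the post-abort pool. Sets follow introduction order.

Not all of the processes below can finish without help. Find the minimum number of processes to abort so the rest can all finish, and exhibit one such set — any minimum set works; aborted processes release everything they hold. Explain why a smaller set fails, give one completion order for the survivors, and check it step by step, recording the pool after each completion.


Abort W8.
Key observation: before aborting W8, W2 was permanently blocked — no order could ever run it; afterwards it completes at step 3.
Minimality: the empty abort set fails — the state is deadlocked as it stands.
The survivors complete as W3, W1, W2, W4, W7. Check, step by step (starting from the post-abort pool):
  pool = (2, 2, 2)
  W3: need (1, 2, 1) fits (2, 2, 2); releases (1, 0, 1), pool now (3, 2, 3)
  W1: need (1, 0, 1) fits (3, 2, 3); releases (0, 2, 0), pool now (3, 4, 3)
  W2: need (3, 3, 1) fits (3, 4, 3); releases (0, 2, 2), pool now (3, 6, 5)
  W4: need (1, 6, 1) fits (3, 6, 5); releases (2, 1, 0), pool now (5, 7, 5)
  W7: need (3, 5, 2) fits (5, 7, 5); releases (0, 1, 0), pool now (5, 8, 5)


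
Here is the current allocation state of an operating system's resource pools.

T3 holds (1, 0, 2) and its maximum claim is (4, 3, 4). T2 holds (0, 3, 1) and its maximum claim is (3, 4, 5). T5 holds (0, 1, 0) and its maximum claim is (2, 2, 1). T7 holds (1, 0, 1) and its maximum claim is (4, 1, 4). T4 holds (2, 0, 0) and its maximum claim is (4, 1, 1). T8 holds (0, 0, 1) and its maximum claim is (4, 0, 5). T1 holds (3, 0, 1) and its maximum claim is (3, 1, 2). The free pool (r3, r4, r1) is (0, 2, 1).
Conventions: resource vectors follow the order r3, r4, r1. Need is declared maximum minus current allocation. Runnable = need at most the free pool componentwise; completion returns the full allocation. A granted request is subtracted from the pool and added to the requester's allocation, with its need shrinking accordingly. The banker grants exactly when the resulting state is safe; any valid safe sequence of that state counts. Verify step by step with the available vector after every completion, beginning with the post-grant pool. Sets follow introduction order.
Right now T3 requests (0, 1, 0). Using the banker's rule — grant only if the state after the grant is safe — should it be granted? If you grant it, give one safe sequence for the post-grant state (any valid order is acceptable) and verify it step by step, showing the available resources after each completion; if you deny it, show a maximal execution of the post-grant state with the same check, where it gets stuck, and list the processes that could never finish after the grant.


GRANT: granting preserves safety; a valid post-grant sequence is T1, T5, T3, T2, T8, T7, T4.
Key observation: the transfer keeps a workable pool ((0, 1, 1)); T1 starts the safe sequence.
Verifying the post-grant state step by step:
  pool = (0, 1, 1)
  run T1 (needs (0, 1, 1), free (0, 1, 1)); after release of (3, 0, 1) the pool is (3, 1, 2)
  run T5 (needs (2, 1, 1), free (3, 1, 2)); after release of (0, 1, 0) the pool is (3, 2, 2)
  run T3 (needs (3, 2, 2), free (3, 2, 2)); after release of (1, 1, 2) the pool is (4, 3, 4)
  run T2 (needs (3, 1, 4), free (4, 3, 4)); after release of (0, 3, 1) the pool is (4, 6, 5)
  run T8 (needs (4, 0, 4), free (4, 6, 5)); after release of (0, 0, 1) the pool is (4, 6, 6)
  run T7 (needs (3, 1, 3), free (4, 6, 6)); after release of (1, 0, 1) the pool is (5, 6, 7)
  run T4 (needs (2, 1, 1), free (5, 6, 7)); after release of (2, 0, 0) the pool is (7, 6, 7)


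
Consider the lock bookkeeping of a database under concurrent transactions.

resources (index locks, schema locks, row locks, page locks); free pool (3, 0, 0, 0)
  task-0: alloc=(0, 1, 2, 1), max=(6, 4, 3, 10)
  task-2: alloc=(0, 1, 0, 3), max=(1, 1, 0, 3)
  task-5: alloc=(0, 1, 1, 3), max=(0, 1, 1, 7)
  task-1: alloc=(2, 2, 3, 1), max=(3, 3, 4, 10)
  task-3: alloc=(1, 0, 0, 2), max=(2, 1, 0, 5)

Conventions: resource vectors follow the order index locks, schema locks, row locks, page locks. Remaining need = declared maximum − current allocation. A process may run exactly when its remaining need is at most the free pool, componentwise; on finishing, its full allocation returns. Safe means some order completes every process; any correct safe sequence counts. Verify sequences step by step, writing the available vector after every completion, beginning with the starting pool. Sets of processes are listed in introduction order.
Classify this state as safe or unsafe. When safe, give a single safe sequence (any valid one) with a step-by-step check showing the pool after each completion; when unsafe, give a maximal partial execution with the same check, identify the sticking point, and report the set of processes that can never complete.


UNSAFE.
Key observation: even finishing task-2, task-3, task-5 leaves just (4, 2, 1, 8) free — too little page locks for any of the remaining processes.
Going as far as possible: task-2, task-3, task-5; after that, nothing fits. Walking it through:
  pool = (3, 0, 0, 0)
  task-2: need (1, 0, 0, 0) fits (3, 0, 0, 0); releases (0, 1, 0, 3), pool now (3, 1, 0, 3)
  task-3: need (1, 1, 0, 3) fits (3, 1, 0, 3); releases (1, 0, 0, 2), pool now (4, 1, 0, 5)
  task-5: need (0, 0, 0, 4) fits (4, 1, 0, 5); releases (0, 1, 1, 3), pool now (4, 2, 1, 8)
  task-0 still needs (6, 3, 1, 9) but only (4, 2, 1, 8) is free — short on index locks, schema locks and page locks
  task-1 still needs (1, 1, 1, 9) but only (4, 2, 1, 8) is free — short on page locks
Permanently blocked: task-0 and task-1.


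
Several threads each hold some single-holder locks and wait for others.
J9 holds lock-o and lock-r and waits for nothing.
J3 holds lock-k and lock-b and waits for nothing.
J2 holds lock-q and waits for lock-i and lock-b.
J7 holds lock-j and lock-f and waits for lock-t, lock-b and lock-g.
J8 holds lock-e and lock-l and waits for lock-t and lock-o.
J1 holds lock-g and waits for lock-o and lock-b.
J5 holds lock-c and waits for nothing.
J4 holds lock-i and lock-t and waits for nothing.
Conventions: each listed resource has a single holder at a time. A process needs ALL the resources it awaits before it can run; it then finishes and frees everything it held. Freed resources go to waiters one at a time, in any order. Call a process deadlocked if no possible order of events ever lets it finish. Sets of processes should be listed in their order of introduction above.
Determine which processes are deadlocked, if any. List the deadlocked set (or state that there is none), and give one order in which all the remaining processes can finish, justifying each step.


No process is deadlocked.
Key observation: the wait graph is acyclic; completion cascades from the unblocked processes through everyone else.
One completion order for the rest: J4, J9, J5, J3, J1, J8, J2, J7.
Verifying each step:
  J4 waits on nothing -> runs at once and releases lock-i and lock-t
  J9 waits on nothing -> runs at once and releases lock-o and lock-r
  J5 waits on nothing -> runs at once and releases lock-c
  J3 waits on nothing -> runs at once and releases lock-k and lock-b
  J1: everything it awaited (lock-o and lock-b) is free; runs, freeing lock-g
  J8: everything it awaited (lock-t and lock-o) is free; runs, freeing lock-e and lock-l
  J2: everything it awaited (lock-i and lock-b) is free; runs, freeing lock-q
  J7: everything it awaited (lock-t, lock-b and lock-g) is free; runs, freeing lock-j and lock-f


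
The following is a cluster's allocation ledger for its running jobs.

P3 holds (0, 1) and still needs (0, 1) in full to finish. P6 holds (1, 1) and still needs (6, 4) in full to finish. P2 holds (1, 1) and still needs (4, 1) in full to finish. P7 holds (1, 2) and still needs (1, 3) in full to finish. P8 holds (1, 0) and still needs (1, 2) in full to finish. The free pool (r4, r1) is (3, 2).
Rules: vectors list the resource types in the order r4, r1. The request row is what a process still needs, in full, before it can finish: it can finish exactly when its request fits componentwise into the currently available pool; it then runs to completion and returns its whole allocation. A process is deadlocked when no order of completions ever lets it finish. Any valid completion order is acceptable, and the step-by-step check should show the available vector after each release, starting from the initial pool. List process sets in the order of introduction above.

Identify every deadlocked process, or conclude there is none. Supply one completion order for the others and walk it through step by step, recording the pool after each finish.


The deadlocked set is empty.
Key observation: starting with P8, each completion frees enough for the next — no one is permanently blocked.
A valid finishing order for the others: P8, P2, P7, P6, P3. Verifying each step:
  pool = (3, 2)
  P8: need (1, 2) fits (3, 2); releases (1, 0), pool now (4, 2)
  P2: need (4, 1) fits (4, 2); releases (1, 1), pool now (5, 3)
  P7: need (1, 3) fits (5, 3); releases (1, 2), pool now (6, 5)
  P6: need (6, 4) fits (6, 5); releases (1, 1), pool now (7, 6)
  P3: need (0, 1) fits (7, 6); releases (0, 1), pool now (7, 7)


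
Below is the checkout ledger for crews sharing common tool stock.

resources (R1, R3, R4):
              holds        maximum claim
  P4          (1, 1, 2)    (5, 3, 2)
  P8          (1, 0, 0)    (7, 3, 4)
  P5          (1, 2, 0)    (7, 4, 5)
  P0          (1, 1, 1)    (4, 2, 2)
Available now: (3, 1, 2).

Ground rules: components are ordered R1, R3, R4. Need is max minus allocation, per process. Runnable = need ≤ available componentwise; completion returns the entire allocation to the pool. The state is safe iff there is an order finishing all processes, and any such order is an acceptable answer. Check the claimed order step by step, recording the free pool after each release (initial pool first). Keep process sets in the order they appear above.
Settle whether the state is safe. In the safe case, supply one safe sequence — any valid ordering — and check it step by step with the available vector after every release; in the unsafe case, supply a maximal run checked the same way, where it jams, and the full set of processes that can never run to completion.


The state is UNSAFE.
Key observation: no order helps: past P0, P4, the free pool tops out at (5, 3, 5), below what each blocked process needs in R1.
Going as far as possible: P0, P4; after that, nothing fits. Verifying each step:
  pool = (3, 1, 2)
  P0: need (3, 1, 1) fits (3, 1, 2); releases (1, 1, 1), pool now (4, 2, 3)
  P4: need (4, 2, 0) fits (4, 2, 3); releases (1, 1, 2), pool now (5, 3, 5)
  P8 cannot run: need (6, 3, 4) vs free (5, 3, 5) (insufficient R1)
  P5 cannot run: need (6, 2, 5) vs free (5, 3, 5) (insufficient R1)
Permanently blocked: P8 and P5.


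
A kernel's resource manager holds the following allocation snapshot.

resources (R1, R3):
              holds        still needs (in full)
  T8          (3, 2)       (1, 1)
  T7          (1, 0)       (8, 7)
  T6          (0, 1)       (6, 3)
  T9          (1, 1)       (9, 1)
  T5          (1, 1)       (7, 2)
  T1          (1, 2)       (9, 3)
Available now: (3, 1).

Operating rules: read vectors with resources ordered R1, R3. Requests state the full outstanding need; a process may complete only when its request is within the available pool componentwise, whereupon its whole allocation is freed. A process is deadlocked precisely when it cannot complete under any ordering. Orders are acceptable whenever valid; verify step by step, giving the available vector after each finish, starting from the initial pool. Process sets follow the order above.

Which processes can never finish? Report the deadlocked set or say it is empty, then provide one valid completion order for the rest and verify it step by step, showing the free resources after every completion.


The deadlocked set is T7, T9, T5 and T1.
Key observation: the wall is R1: completing T8, T6 brings the pool only to (6, 4), and all the rest need more.
The rest can finish in the order T8, T6. Check, step by step:
  pool = (3, 1)
  run T8 (needs (1, 1), free (3, 1)); after release of (3, 2) the pool is (6, 3)
  run T6 (needs (6, 3), free (6, 3)); after release of (0, 1) the pool is (6, 4)
The stuck group stays short no matter what:
  T7 cannot run: need (8, 7) vs free (6, 4) (insufficient R1 and R3)
  T9 cannot run: need (9, 1) vs free (6, 4) (insufficient R1)
  T5 cannot run: need (7, 2) vs free (6, 4) (insufficient R1)
  T1 cannot run: need (9, 3) vs free (6, 4) (insufficient R1)


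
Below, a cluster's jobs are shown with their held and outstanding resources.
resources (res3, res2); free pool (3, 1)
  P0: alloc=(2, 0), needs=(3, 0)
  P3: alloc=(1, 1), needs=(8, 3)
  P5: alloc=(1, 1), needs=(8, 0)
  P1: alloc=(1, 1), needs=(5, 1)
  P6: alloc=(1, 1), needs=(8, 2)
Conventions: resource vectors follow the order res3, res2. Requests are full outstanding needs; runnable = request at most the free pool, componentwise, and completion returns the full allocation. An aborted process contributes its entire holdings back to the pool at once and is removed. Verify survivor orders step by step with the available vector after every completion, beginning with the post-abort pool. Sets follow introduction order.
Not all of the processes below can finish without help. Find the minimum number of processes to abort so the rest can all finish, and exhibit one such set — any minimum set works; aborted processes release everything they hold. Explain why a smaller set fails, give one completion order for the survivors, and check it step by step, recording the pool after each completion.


The answer: abort P3 and P6.
Key observation: the deadlocked P5 becomes finishable only because P3 and P6 released (2, 2); it completes at step 3 below.
Why nothing smaller works — every single abort fails: P0 alone leaves P3 blocked (short on res3 and res2); P3 alone leaves P5 blocked (short on res3); P5 alone leaves P3 blocked (short on res3); P1 alone leaves P3 blocked (short on res3 and res2); P6 alone leaves P3 blocked (short on res3).
One survivor order: P1, P0, P5. Walking it through (post-abort pool first):
  pool = (5, 3)
  run P1 (needs (5, 1), free (5, 3)); after release of (1, 1) the pool is (6, 4)
  run P0 (needs (3, 0), free (6, 4)); after release of (2, 0) the pool is (8, 4)
  run P5 (needs (8, 0), free (8, 4)); after release of (1, 1) the pool is (9, 5)


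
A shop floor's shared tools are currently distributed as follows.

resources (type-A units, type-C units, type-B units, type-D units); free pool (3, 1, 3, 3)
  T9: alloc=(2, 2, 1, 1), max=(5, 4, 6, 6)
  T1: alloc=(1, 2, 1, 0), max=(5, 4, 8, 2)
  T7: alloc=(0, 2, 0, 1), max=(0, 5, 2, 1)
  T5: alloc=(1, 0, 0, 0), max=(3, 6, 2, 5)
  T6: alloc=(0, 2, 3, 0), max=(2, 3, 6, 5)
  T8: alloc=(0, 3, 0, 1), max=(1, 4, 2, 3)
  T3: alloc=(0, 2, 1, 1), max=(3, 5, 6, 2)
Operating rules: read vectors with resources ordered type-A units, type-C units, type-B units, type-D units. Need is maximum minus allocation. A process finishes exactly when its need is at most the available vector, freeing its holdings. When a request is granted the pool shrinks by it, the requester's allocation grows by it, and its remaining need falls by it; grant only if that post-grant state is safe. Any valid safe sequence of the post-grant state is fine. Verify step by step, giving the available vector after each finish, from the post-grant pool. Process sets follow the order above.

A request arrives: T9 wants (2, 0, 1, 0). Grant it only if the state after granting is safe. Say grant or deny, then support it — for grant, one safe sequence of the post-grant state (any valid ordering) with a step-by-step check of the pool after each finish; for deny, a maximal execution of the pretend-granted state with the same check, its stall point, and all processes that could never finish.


DENY. Granting would leave the state unsafe.
Key observation: after T8, T7 the pool peaks at (1, 6, 2, 5), and each blocked process is short somewhere: T9 on type-B units; T1 on type-A units, type-B units; T5 on type-A units; T6 on type-A units, type-B units; T3 on type-A units, type-B units.
On the post-grant state, T8, T7 is a maximal run — nothing extends it. Verifying each step:
  pool = (1, 1, 2, 3)
  T8: need (1, 1, 2, 2) fits (1, 1, 2, 3); releases (0, 3, 0, 1), pool now (1, 4, 2, 4)
  T7: need (0, 3, 2, 0) fits (1, 4, 2, 4); releases (0, 2, 0, 1), pool now (1, 6, 2, 5)
  T9 still needs (1, 2, 4, 5) but only (1, 6, 2, 5) is free — short on type-B units
  T1 still needs (4, 2, 7, 2) but only (1, 6, 2, 5) is free — short on type-A units and type-B units
  T5 still needs (2, 6, 2, 5) but only (1, 6, 2, 5) is free — short on type-A units
  T6 still needs (2, 1, 3, 5) but only (1, 6, 2, 5) is free — short on type-A units and type-B units
  T3 still needs (3, 3, 5, 1) but only (1, 6, 2, 5) is free — short on type-A units and type-B units
Post-grant, the permanently blocked set is T9, T1, T5, T6 and T3.


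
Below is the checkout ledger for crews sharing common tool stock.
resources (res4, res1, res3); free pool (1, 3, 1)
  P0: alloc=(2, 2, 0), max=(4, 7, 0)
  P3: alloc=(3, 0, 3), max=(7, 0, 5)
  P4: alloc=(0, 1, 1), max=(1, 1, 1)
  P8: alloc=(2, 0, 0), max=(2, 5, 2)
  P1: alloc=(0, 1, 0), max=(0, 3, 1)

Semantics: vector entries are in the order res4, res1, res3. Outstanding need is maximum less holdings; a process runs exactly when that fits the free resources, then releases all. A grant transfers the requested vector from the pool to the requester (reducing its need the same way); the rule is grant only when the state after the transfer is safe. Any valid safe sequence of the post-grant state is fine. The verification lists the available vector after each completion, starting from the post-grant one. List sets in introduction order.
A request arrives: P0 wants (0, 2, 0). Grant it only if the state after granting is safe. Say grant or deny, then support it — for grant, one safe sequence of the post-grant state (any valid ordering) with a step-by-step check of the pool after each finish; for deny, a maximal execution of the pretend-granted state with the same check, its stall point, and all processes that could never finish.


DENY — the pretend-granted state is unsafe.
Key observation: after P4, P1 the pool peaks at (1, 3, 2), and each blocked process is short somewhere: P0 on res4; P3 on res4; P8 on res1.
After a pretend grant, a maximal execution: P4, P1 — then nothing else fits. Walking it through:
  pool = (1, 1, 1)
  P4: need (1, 0, 0) fits (1, 1, 1); releases (0, 1, 1), pool now (1, 2, 2)
  P1: need (0, 2, 1) fits (1, 2, 2); releases (0, 1, 0), pool now (1, 3, 2)
  blocked: P0 wants (2, 3, 0), pool (1, 3, 2) — not enough res4
  blocked: P3 wants (4, 0, 2), pool (1, 3, 2) — not enough res4
  blocked: P8 wants (0, 5, 2), pool (1, 3, 2) — not enough res1
Post-grant, the permanently blocked set is P0, P3 and P8.


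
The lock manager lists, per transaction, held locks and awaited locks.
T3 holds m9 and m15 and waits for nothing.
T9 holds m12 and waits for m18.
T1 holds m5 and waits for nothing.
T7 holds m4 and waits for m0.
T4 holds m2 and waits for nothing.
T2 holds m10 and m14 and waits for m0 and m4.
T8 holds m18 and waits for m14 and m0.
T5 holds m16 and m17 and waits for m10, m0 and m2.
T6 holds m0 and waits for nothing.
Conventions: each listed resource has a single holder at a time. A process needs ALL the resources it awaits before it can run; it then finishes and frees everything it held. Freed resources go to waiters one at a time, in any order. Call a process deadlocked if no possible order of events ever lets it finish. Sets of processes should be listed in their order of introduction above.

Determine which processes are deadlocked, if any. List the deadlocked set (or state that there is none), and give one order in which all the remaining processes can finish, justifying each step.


No process is deadlocked.
Key observation: there is no circular wait here — follow any chain and it reaches a process that is free to run now.
One completion order for the rest: T1, T6, T7, T2, T3, T8, T9, T4, T5.
Verifying each step:
  run T1 (it waits on nothing); releases m5
  run T6 (it waits on nothing); releases m0
  run T7 (all its waits — m0 — are resolved); releases m4
  run T2 (all its waits — m0 and m4 — are resolved); releases m10 and m14
  run T3 (it waits on nothing); releases m9 and m15
  run T8 (all its waits — m14 and m0 — are resolved); releases m18
  run T9 (all its waits — m18 — are resolved); releases m12
  run T4 (it waits on nothing); releases m2
  run T5 (all its waits — m10, m0 and m2 — are resolved); releases m16 and m17


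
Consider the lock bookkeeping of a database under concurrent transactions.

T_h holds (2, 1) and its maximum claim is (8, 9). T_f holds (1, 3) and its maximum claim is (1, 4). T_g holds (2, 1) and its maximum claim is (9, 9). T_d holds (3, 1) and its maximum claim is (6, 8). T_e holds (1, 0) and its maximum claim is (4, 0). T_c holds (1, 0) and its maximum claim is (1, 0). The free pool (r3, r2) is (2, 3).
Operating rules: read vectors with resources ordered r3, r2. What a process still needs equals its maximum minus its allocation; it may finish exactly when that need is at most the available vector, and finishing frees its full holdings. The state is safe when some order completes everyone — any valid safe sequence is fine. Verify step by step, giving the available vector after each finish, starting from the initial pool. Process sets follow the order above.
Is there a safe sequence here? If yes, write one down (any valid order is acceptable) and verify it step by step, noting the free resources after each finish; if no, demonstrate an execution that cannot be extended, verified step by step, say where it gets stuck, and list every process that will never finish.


UNSAFE.
Key observation: r2 is the bottleneck — with T_f, T_e, T_c done the pool holds (5, 6), short of every remaining need.
The run T_f, T_e, T_c cannot be extended any further. Check, step by step:
  pool = (2, 3)
  T_f needs (0, 1) <= (2, 3) -> finishes; pool += (1, 3) = (3, 6)
  T_e needs (3, 0) <= (3, 6) -> finishes; pool += (1, 0) = (4, 6)
  T_c needs (0, 0) <= (4, 6) -> finishes; pool += (1, 0) = (5, 6)
  T_h still needs (6, 8) but only (5, 6) is free — short on r3 and r2
  T_g still needs (7, 8) but only (5, 6) is free — short on r3 and r2
  T_d still needs (3, 7) but only (5, 6) is free — short on r2
Processes that can never finish: T_h, T_g and T_d.


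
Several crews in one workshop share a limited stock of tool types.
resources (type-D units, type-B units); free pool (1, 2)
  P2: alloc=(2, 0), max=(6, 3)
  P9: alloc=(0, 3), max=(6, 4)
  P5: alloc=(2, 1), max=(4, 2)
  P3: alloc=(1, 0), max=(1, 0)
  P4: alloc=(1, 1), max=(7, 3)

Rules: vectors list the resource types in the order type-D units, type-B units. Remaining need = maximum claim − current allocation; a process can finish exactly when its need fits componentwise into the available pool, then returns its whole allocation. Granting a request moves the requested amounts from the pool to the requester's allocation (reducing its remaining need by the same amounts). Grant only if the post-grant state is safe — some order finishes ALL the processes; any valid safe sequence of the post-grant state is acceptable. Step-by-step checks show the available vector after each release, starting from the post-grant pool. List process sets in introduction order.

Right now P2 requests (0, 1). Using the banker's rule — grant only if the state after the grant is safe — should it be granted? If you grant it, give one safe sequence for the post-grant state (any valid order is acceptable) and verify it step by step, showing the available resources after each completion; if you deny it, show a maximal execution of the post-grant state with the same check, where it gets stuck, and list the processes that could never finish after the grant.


GRANT — the state after the grant stays safe, e.g. via P3, P5, P2, P9, P4.
Key observation: the grant leaves (1, 1) free — enough for P3, whose release restarts the cascade.
Verifying the post-grant state step by step:
  pool = (1, 1)
  P3: need (0, 0) fits (1, 1); releases (1, 0), pool now (2, 1)
  P5: need (2, 1) fits (2, 1); releases (2, 1), pool now (4, 2)
  P2: need (4, 2) fits (4, 2); releases (2, 1), pool now (6, 3)
  P9: need (6, 1) fits (6, 3); releases (0, 3), pool now (6, 6)
  P4: need (6, 2) fits (6, 6); releases (1, 1), pool now (7, 7)


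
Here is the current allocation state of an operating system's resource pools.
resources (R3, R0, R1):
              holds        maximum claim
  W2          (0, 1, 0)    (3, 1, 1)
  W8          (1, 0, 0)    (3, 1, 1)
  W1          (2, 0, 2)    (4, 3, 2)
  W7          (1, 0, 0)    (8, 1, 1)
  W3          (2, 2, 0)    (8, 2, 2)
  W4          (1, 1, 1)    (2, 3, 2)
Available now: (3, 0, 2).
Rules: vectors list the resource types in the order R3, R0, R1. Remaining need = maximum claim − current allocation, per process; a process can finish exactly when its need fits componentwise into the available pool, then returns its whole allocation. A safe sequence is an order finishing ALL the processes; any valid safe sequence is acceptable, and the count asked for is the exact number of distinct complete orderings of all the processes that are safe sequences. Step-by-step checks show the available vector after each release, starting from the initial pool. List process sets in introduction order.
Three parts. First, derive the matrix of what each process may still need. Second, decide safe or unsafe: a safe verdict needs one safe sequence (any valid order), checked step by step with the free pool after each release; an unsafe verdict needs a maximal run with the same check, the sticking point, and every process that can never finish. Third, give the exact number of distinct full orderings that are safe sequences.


(1) Remaining need (order R3, R0, R1):
  W2: (3, 0, 1)
  W8: (2, 1, 1)
  W1: (2, 3, 0)
  W7: (7, 1, 1)
  W3: (6, 0, 2)
  W4: (1, 2, 1)
(2) UNSAFE.
Key observation: after W2, W8 the pool peaks at (4, 1, 2), and each blocked process is short somewhere: W1 on R0; W7 on R3; W3 on R3; W4 on R0.
A maximal execution: W2, W8 — then nothing else fits. Verifying each step:
  pool = (3, 0, 2)
  W2 needs (3, 0, 1) <= (3, 0, 2) -> finishes; pool += (0, 1, 0) = (3, 1, 2)
  W8 needs (2, 1, 1) <= (3, 1, 2) -> finishes; pool += (1, 0, 0) = (4, 1, 2)
  W1 still needs (2, 3, 0) but only (4, 1, 2) is free — short on R0
  W7 still needs (7, 1, 1) but only (4, 1, 2) is free — short on R3
  W3 still needs (6, 0, 2) but only (4, 1, 2) is free — short on R3
  W4 still needs (1, 2, 1) but only (4, 1, 2) is free — short on R0
Never able to finish: W1, W7, W3 and W4.
(3) Precisely 0 of the possible complete orderings are safe sequences.


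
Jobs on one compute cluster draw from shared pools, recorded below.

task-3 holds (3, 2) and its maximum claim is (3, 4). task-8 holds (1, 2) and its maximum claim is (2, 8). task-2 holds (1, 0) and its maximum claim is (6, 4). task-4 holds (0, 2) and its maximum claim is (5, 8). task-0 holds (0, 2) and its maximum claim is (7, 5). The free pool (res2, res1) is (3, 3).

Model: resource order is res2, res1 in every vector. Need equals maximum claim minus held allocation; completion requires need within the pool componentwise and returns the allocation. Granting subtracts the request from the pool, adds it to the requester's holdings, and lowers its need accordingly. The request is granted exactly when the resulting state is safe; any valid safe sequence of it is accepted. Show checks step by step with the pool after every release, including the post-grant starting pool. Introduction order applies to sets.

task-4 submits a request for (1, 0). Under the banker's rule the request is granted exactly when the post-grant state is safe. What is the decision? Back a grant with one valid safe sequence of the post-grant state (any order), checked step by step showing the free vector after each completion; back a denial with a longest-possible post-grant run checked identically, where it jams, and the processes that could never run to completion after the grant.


DENY — the pretend-granted state is unsafe.
Key observation: after task-3, task-2 the pool peaks at (6, 5), and each blocked process is short somewhere: task-8 on res1; task-4 on res1; task-0 on res2.
On the post-grant state, task-3, task-2 is a maximal run — nothing extends it. Step-by-step check:
  pool = (2, 3)
  run task-3 (needs (0, 2), free (2, 3)); after release of (3, 2) the pool is (5, 5)
  run task-2 (needs (5, 4), free (5, 5)); after release of (1, 0) the pool is (6, 5)
  task-8 still needs (1, 6) but only (6, 5) is free — short on res1
  task-4 still needs (4, 6) but only (6, 5) is free — short on res1
  task-0 still needs (7, 3) but only (6, 5) is free — short on res2
Had the request been granted, task-8, task-4 and task-0 could never finish.


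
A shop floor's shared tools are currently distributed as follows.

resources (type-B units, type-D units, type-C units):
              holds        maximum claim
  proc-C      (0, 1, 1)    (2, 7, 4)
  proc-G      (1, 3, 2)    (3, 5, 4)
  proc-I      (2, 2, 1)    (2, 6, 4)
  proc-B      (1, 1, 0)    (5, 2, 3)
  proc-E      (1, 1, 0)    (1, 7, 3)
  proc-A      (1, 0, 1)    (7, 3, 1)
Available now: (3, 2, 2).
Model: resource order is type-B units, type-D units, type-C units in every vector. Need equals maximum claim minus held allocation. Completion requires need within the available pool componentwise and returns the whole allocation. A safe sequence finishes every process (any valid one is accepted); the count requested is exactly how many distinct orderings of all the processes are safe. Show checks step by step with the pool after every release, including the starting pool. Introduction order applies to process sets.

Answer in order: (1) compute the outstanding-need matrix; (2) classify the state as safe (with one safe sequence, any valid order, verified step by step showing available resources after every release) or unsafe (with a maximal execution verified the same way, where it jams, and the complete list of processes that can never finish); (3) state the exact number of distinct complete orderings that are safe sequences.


(1) Remaining need (order type-B units, type-D units, type-C units):
  proc-C: (2, 6, 3)
  proc-G: (2, 2, 2)
  proc-I: (0, 4, 3)
  proc-B: (4, 1, 3)
  proc-E: (0, 6, 3)
  proc-A: (6, 3, 0)
(2) SAFE — a valid safe sequence is proc-G, proc-B, proc-C, proc-E, proc-A, proc-I.
Key observation: reading the order forward, proc-G is the first process whose need (2, 2, 2) meets the free pool (3, 2, 2) exactly on a resource it requests.
Check, step by step:
  pool = (3, 2, 2)
  proc-G: need (2, 2, 2) fits (3, 2, 2); releases (1, 3, 2), pool now (4, 5, 4)
  proc-B: need (4, 1, 3) fits (4, 5, 4); releases (1, 1, 0), pool now (5, 6, 4)
  proc-C: need (2, 6, 3) fits (5, 6, 4); releases (0, 1, 1), pool now (5, 7, 5)
  proc-E: need (0, 6, 3) fits (5, 7, 5); releases (1, 1, 0), pool now (6, 8, 5)
  proc-A: need (6, 3, 0) fits (6, 8, 5); releases (1, 0, 1), pool now (7, 8, 6)
  proc-I: need (0, 4, 3) fits (7, 8, 6); releases (2, 2, 1), pool now (9, 10, 7)
(3) Exactly 40 of the possible complete orderings are safe sequences.
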